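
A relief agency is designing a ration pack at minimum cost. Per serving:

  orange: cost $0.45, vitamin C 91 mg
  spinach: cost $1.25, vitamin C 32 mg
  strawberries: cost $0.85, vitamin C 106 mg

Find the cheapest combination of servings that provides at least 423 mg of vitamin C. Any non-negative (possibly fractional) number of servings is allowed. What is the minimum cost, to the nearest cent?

$2.09

Cost per mg of vitamin C: orange $0.0049, strawberries $0.0080, spinach $0.0391.
With no serving limits, use only orange: 423 mg / 91 mg = 4.648 servings × $0.45 = $2.09.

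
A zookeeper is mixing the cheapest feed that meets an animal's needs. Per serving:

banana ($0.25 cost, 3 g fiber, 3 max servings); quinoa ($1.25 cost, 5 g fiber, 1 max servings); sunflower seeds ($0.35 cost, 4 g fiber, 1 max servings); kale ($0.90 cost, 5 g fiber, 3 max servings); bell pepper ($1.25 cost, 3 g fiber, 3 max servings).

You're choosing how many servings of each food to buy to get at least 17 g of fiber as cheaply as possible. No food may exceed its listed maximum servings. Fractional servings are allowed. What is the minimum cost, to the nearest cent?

$1.82

Cost per g of fiber: banana $0.0833, sunflower seeds $0.0875, kale $0.1800, quinoa $0.2500, bell pepper $0.4167.
Take 3 servings of banana: +9.0 g fiber for $0.75 (total $0.75, still need 8.0 g).
Take 1 serving of sunflower seeds: +4.0 g fiber for $0.35 (total $1.10, still need 4.0 g).
Take 0.8 servings of kale: +4.0 g fiber for $0.72 (total $1.82, still need 0.0 g).
Filling from the cheapest source first is optimal under one linear minimum: $1.82.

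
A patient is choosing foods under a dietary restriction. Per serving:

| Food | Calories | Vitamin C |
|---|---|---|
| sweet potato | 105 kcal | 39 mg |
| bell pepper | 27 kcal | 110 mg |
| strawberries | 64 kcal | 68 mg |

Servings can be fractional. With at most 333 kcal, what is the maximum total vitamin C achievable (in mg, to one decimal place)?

1356.7 mg

Vitamin C per kcal: bell pepper 4.074, strawberries 1.062, sweet potato 0.3714.
With no serving limits, spend the whole calories allowance on bell pepper: 333 kcal / 27 kcal × 110 mg = 1356.7 mg.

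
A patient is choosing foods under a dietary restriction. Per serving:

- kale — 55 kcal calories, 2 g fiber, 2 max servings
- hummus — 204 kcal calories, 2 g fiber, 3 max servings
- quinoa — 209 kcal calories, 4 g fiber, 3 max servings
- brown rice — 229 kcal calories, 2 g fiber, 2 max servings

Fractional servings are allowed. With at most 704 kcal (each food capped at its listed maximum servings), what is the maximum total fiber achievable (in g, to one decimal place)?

Fiber per kcal: kale 0.03636, quinoa 0.01914, hummus 0.009804, brown rice 0.008734.
Take 2 servings of kale: uses 110 kcal, +4.0 g fiber (running total 4.0 g).
Take 2.842 servings of quinoa: uses 594 kcal, +11.4 g fiber (running total 15.4 g).
Greedy by best ratio exhausts the calories allowance optimally: 15.4 g.

15.4 g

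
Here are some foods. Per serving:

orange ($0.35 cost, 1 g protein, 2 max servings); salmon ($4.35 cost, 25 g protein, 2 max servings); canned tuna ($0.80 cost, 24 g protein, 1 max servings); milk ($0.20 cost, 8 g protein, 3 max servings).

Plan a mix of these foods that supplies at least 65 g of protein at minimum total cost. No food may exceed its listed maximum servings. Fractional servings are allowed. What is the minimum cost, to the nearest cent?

$4.36

Cost per g of protein: milk $0.0250, canned tuna $0.0333, salmon $0.1740, orange $0.3500.
Take 3 servings of milk: +24.0 g protein for $0.60 (total $0.60, still need 41.0 g).
Take 1 serving of canned tuna: +24.0 g protein for $0.80 (total $1.40, still need 17.0 g).
Take 0.68 servings of salmon: +17.0 g protein for $2.96 (total $4.36, still need 0.0 g).
Filling from the cheapest source first is optimal under one linear minimum: $4.36.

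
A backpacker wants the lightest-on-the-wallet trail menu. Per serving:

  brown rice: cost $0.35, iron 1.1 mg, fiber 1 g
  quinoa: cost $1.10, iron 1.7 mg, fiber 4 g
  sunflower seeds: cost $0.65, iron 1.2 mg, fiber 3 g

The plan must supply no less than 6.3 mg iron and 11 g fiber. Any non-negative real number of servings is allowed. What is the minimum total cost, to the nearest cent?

$2.75

brown rice only: max(6.3/1.1, 11/1) = 11 servings → $3.85.
quinoa only: max(6.3/1.7, 11/4) = 3.706 servings → $4.08.
sunflower seeds only: max(6.3/1.2, 11/3) = 5.25 servings → $3.41.
brown rice + quinoa with both tight: 2.407 servings and 2.148 servings → $3.21.
brown rice + sunflower seeds with both tight: 2.714 servings and 2.762 servings → $2.75.
quinoa + sunflower seeds with both targets exact would need a negative amount; discard.
So the least-cost plan costs $2.75.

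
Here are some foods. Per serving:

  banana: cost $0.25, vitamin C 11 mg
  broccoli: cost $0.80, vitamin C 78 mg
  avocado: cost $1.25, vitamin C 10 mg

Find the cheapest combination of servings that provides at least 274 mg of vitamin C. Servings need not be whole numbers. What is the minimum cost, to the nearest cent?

Cost per mg of vitamin C: broccoli $0.0103, banana $0.0227, avocado $0.1250.
With no serving limits, use only broccoli: 274 mg / 78 mg = 3.513 servings × $0.80 = $2.81.

$2.81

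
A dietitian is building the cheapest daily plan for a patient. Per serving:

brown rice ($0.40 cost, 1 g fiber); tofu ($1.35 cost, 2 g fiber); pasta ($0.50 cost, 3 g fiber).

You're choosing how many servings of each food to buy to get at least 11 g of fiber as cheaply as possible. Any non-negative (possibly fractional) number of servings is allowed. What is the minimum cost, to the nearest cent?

$1.83

Cost per g of fiber: pasta $0.1667, brown rice $0.4000, tofu $0.6750.
With no serving limits, use only pasta: 11 g / 3 g = 3.667 servings × $0.50 = $1.83.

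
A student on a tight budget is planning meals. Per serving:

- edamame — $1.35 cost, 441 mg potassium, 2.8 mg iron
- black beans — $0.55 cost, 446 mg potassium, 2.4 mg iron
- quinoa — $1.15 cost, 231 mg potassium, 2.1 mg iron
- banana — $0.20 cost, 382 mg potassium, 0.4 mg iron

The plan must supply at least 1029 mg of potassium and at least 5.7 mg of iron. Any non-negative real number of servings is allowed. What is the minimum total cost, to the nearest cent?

$1.31

Compare the cost at each extreme point of the feasible region.
edamame only: max(1029/441, 5.7/2.8) = 2.333 servings → $3.15.
black beans only: max(1029/446, 5.7/2.4) = 2.375 servings → $1.31.
quinoa only: max(1029/231, 5.7/2.1) = 4.455 servings → $5.12.
banana only: max(1029/382, 5.7/0.4) = 14.25 servings → $2.85.
edamame + black beans with both tight: 0.3813 servings and 1.93 servings → $1.58.
edamame + quinoa: intersection lies outside the first quadrant.
edamame + banana with both tight: 1.977 servings and 0.4114 servings → $2.75.
black beans + quinoa with both tight: 2.209 servings and 0.19 servings → $1.43.
black beans + banana: intersection lies outside the first quadrant.
quinoa + banana with both tight: 2.488 servings and 1.189 servings → $3.10.
So the least-cost plan costs $1.31.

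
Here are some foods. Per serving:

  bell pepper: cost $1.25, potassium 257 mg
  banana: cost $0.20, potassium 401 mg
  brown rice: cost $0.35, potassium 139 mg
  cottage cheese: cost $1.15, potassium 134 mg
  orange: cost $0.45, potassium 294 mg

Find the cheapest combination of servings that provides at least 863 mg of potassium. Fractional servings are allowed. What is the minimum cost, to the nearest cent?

Cost per mg of potassium: banana $0.0005, orange $0.0015, brown rice $0.0025, bell pepper $0.0049, cottage cheese $0.0086.
With no serving limits, use only banana: 863 mg / 401 mg = 2.152 servings × $0.20 = $0.43.

$0.43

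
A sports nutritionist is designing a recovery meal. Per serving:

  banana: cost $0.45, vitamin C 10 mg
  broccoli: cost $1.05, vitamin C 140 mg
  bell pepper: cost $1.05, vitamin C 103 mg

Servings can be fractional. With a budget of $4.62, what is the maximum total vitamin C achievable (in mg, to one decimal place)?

Vitamin C per dollar: broccoli 133.3, bell pepper 98.1, banana 22.22.
With no serving limits, spend the whole cost allowance on broccoli: $4.62 / $1.05 × 140 mg = 616.0 mg.

616.0 mg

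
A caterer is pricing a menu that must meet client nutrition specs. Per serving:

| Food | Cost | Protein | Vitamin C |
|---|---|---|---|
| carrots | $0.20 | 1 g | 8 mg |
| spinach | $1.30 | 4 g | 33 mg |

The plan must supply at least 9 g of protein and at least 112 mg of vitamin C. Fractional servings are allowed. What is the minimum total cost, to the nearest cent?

$2.80

Compare the cost at each extreme point of the feasible region.
carrots only: max(9/1, 112/8) = 14 servings → $2.80.
spinach only: max(9/4, 112/33) = 3.394 servings → $4.41.
carrots + spinach: the both-tight solution has a negative serving — not a feasible corner.
The minimum over all feasible corners is $2.80.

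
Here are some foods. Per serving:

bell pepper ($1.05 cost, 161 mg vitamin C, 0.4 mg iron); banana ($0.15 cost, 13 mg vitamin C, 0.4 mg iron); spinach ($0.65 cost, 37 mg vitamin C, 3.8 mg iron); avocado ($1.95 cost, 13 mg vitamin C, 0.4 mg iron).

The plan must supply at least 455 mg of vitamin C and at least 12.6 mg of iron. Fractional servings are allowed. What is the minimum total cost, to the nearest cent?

This is a tiny linear program; its minimum lies at a vertex of the feasible set. List the vertices and price them.
bell pepper only: max(455/161, 12.6/0.4) = 31.5 servings → $33.08.
banana only: max(455/13, 12.6/0.4) = 35 servings → $5.25.
spinach only: max(455/37, 12.6/3.8) = 12.3 servings → $7.99.
avocado only: max(455/13, 12.6/0.4) = 35 servings → $68.25.
bell pepper + banana with both tight: 0.3074 servings and 31.19 servings → $5.00.
bell pepper + spinach with both tight: 2.115 servings and 3.093 servings → $4.23.
bell pepper + avocado with both tight: 0.3074 servings and 31.19 servings → $61.15.
banana + spinach with both targets exact would need a negative amount; discard.
banana + avocado (both tight): parallel constraints — no distinct corner.
spinach + avocado: intersection lies outside the first quadrant.
The minimum over all feasible corners is $4.23.

$4.23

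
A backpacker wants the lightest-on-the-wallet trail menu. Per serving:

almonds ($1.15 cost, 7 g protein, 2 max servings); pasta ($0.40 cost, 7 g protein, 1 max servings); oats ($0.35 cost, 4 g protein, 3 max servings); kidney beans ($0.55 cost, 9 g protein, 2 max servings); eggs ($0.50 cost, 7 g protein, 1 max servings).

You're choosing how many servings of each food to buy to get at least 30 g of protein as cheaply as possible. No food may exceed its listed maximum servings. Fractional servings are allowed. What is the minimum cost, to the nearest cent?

$1.86

Cost per g of protein: pasta $0.0571, kidney beans $0.0611, eggs $0.0714, oats $0.0875, almonds $0.1643.
Take 1 serving of pasta: +7.0 g protein for $0.40 (total $0.40, still need 23.0 g).
Take 2 servings of kidney beans: +18.0 g protein for $1.10 (total $1.50, still need 5.0 g).
Take 0.7143 servings of eggs: +5.0 g protein for $0.36 (total $1.86, still need 0.0 g).
Filling from the cheapest source first is optimal under one linear minimum: $1.86.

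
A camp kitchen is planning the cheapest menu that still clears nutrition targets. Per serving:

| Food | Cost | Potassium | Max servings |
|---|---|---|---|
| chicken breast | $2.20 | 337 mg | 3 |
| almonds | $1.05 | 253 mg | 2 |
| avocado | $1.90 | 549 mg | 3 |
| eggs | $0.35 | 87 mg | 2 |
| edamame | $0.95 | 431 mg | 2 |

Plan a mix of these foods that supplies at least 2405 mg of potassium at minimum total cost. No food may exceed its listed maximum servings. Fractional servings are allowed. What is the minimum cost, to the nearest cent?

$7.24

Cost per mg of potassium: edamame $0.0022, avocado $0.0035, eggs $0.0040, almonds $0.0042, chicken breast $0.0065.
Take 2 servings of edamame: +862.0 mg potassium for $1.90 (total $1.90, still need 1543.0 mg).
Take 2.811 servings of avocado: +1543.0 mg potassium for $5.34 (total $7.24, still need 0.0 mg).
Filling from the cheapest source first is optimal under one linear minimum: $7.24.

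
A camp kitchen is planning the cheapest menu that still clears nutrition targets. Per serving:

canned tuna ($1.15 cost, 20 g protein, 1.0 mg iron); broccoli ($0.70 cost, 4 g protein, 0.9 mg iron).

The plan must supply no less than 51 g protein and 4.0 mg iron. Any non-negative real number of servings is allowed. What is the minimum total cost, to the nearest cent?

A basic optimal solution has at most two foods positive. Try each food alone and each pair with both targets met exactly.
canned tuna only: max(51/20, 4.0/1.0) = 4 servings → $4.60.
broccoli only: max(51/4, 4.0/0.9) = 12.75 servings → $8.93.
canned tuna + broccoli with both tight: 2.136 servings and 2.071 servings → $3.91.
Cheapest feasible corner: $3.91.

$3.91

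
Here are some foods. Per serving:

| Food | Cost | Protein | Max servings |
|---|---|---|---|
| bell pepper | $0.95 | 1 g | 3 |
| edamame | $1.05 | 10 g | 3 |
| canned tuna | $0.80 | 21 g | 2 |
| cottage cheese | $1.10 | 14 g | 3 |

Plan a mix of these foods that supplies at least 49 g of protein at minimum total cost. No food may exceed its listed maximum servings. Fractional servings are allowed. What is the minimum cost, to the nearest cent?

$2.15

Cost per g of protein: canned tuna $0.0381, cottage cheese $0.0786, edamame $0.1050, bell pepper $0.9500.
Take 2 servings of canned tuna: +42.0 g protein for $1.60 (total $1.60, still need 7.0 g).
Take 0.5 servings of cottage cheese: +7.0 g protein for $0.55 (total $2.15, still need 0.0 g).
Filling from the cheapest source first is optimal under one linear minimum: $2.15.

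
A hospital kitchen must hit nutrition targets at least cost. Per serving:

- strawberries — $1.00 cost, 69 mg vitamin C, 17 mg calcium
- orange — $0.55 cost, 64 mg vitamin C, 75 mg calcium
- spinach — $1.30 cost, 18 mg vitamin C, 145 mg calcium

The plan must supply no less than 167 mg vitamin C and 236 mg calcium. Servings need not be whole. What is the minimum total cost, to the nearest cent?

An LP optimum is at a vertex; with two nutrient constraints at most two foods are used. Check each candidate.
strawberries only: max(167/69, 236/17) = 13.88 servings → $13.88.
orange only: max(167/64, 236/75) = 3.147 servings → $1.73.
spinach only: max(167/18, 236/145) = 9.278 servings → $12.06.
strawberries + orange: intersection lies outside the first quadrant.
strawberries + spinach with both tight: 2.059 servings and 1.386 servings → $3.86.
orange + spinach with both tight: 2.518 servings and 0.3252 servings → $1.81.
So the least-cost plan costs $1.73.

$1.73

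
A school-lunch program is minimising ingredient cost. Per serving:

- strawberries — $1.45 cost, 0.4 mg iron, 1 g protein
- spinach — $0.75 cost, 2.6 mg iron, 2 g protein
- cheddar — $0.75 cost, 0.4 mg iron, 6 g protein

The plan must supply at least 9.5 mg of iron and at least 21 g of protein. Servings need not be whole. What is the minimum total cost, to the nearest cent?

strawberries only: max(9.5/0.4, 21/1) = 23.75 servings → $34.44.
spinach only: max(9.5/2.6, 21/2) = 10.5 servings → $7.88.
cheddar only: max(9.5/0.4, 21/6) = 23.75 servings → $17.81.
strawberries + spinach with both tight: 19.78 servings and 0.6111 servings → $29.14.
strawberries + cheddar with both targets exact would need a negative amount; discard.
spinach + cheddar with both tight: 3.284 servings and 2.405 servings → $4.27.
Cheapest feasible corner: $4.27.

$4.27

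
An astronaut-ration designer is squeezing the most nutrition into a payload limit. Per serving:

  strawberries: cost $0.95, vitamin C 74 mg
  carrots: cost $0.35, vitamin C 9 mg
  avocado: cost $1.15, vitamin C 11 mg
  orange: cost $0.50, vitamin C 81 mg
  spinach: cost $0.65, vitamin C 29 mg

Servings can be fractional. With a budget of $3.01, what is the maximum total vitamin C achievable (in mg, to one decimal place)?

487.6 mg

Vitamin C per dollar: orange 162, strawberries 77.89, spinach 44.62, carrots 25.71, avocado 9.565.
With no serving limits, spend the whole cost allowance on orange: $3.01 / $0.50 × 81 mg = 487.6 mg.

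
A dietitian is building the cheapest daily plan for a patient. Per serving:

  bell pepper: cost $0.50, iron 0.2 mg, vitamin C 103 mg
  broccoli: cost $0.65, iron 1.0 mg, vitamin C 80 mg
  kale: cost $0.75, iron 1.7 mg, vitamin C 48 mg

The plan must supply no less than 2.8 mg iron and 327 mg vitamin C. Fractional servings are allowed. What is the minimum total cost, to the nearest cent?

Minimising a linear cost over {iron ≥ 2.8, vitamin C ≥ 327, servings ≥ 0} — the optimum is at a vertex, using one or two foods.
bell pepper only: max(2.8/0.2, 327/103) = 14 servings → $7.00.
broccoli only: max(2.8/1.0, 327/80) = 4.088 servings → $2.66.
kale only: max(2.8/1.7, 327/48) = 6.812 servings → $5.11.
bell pepper + broccoli with both tight: 1.184 servings and 2.563 servings → $2.26.
bell pepper + kale with both tight: 2.547 servings and 1.347 servings → $2.28.
broccoli + kale with both targets exact would need a negative amount; discard.
So the least-cost plan costs $2.26.

$2.26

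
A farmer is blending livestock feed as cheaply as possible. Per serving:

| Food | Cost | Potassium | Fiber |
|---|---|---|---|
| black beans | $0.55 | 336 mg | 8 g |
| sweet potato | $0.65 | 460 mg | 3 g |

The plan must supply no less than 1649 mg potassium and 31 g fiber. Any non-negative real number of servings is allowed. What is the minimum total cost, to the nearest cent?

At the optimum either one food covers both requirements or two foods hit both targets exactly; no other combination can be cheaper.
black beans only: max(1649/336, 31/8) = 4.908 servings → $2.70.
sweet potato only: max(1649/460, 31/3) = 10.33 servings → $6.72.
black beans + sweet potato with both tight: 3.485 servings and 1.039 servings → $2.59.
So the least-cost plan costs $2.59.

$2.59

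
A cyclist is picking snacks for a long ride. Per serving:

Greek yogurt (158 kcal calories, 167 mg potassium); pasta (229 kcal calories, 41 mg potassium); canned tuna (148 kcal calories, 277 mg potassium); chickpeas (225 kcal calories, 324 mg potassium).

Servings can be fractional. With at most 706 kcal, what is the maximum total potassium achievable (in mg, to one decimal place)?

Potassium per kcal: canned tuna 1.872, chickpeas 1.44, Greek yogurt 1.057, pasta 0.179.
With no serving limits, spend the whole calories allowance on canned tuna: 706 kcal / 148 kcal × 277 mg = 1321.4 mg.

1321.4 mg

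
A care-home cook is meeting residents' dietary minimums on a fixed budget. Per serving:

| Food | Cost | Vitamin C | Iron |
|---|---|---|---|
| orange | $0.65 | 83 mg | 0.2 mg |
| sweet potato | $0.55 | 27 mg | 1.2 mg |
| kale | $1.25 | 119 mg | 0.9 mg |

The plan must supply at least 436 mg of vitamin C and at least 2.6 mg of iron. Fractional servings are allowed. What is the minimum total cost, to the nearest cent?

$3.88

At the optimum either one food covers both requirements or two foods hit both targets exactly; no other combination can be cheaper.
orange only: max(436/83, 2.6/0.2) = 13 servings → $8.45.
sweet potato only: max(436/27, 2.6/1.2) = 16.15 servings → $8.88.
kale only: max(436/119, 2.6/0.9) = 3.664 servings → $4.58.
orange + sweet potato with both tight: 4.809 servings and 1.365 servings → $3.88.
orange + kale with both tight: 1.631 servings and 2.527 servings → $4.22.
sweet potato + kale: the both-tight solution has a negative serving — not a feasible corner.
So the least-cost plan costs $3.88.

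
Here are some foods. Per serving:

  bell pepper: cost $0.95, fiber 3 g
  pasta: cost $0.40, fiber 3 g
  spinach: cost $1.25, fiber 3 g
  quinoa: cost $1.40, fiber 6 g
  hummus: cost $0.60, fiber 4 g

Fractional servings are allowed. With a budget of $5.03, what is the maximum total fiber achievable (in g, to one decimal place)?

37.7 g

Fiber per dollar: pasta 7.5, hummus 6.667, quinoa 4.286, bell pepper 3.158, spinach 2.4.
With no serving limits, spend the whole cost allowance on pasta: $5.03 / $0.40 × 3 g = 37.7 g.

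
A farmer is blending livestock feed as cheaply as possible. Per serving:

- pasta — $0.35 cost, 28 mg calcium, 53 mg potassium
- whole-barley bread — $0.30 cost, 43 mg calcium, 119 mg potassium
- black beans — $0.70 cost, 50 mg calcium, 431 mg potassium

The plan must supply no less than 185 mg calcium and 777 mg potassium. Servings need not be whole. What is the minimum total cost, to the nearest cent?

With two linear requirements the optimum uses one or two foods; enumerate the corners.
pasta only: max(185/28, 777/53) = 14.66 servings → $5.13.
whole-barley bread only: max(185/43, 777/119) = 6.529 servings → $1.96.
black beans only: max(185/50, 777/431) = 3.7 servings → $2.59.
pasta + whole-barley bread with both targets exact would need a negative amount; discard.
pasta + black beans with both tight: 4.341 servings and 1.269 servings → $2.41.
whole-barley bread + black beans with both tight: 3.249 servings and 0.9057 servings → $1.61.
Cheapest feasible corner: $1.61.

$1.61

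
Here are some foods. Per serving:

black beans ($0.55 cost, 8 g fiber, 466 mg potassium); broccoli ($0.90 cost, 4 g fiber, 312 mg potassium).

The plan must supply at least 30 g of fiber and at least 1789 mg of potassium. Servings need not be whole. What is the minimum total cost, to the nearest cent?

$2.11

Minimising a linear cost over {fiber ≥ 30, potassium ≥ 1789, servings ≥ 0} — the optimum is at a vertex, using one or two foods.
black beans only: max(30/8, 1789/466) = 3.839 servings → $2.11.
broccoli only: max(30/4, 1789/312) = 7.5 servings → $6.75.
black beans + broccoli with both tight: 3.487 servings and 0.5253 servings → $2.39.
The minimum over all feasible corners is $2.11.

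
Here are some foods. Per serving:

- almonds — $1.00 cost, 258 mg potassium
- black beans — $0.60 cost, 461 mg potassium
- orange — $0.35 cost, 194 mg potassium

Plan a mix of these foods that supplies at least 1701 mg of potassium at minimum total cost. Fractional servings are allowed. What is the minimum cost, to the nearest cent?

$2.21

Cost per mg of potassium: black beans $0.0013, orange $0.0018, almonds $0.0039.
With no serving limits, use only black beans: 1701 mg / 461 mg = 3.69 servings × $0.60 = $2.21.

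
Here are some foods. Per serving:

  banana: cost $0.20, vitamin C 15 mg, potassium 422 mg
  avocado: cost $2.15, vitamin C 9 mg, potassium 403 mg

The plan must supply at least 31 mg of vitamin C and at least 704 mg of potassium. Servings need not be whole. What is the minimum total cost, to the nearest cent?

$0.41

Check every corner: each single food scaled to meet both minima, and each pair solved so both constraints bind.
banana only: max(31/15, 704/422) = 2.067 servings → $0.41.
avocado only: max(31/9, 704/403) = 3.444 servings → $7.41.
banana + avocado: the both-tight solution has a negative serving — not a feasible corner.
Cheapest feasible corner: $0.41.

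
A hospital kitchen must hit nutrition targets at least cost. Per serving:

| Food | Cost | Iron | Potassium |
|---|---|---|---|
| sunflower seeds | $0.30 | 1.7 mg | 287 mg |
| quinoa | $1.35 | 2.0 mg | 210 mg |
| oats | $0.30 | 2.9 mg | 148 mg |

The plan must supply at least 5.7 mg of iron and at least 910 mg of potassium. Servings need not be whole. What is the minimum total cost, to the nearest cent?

A basic optimal solution has at most two foods positive. Try each food alone and each pair with both targets met exactly.
sunflower seeds only: max(5.7/1.7, 910/287) = 3.353 servings → $1.01.
quinoa only: max(5.7/2.0, 910/210) = 4.333 servings → $5.85.
oats only: max(5.7/2.9, 910/148) = 6.149 servings → $1.84.
sunflower seeds + quinoa with both tight: 2.871 servings and 0.4097 servings → $1.41.
sunflower seeds + oats with both tight: 3.092 servings and 0.1531 servings → $0.97.
quinoa + oats: the both-tight solution has a negative serving — not a feasible corner.
So the least-cost plan costs $0.97.

$0.97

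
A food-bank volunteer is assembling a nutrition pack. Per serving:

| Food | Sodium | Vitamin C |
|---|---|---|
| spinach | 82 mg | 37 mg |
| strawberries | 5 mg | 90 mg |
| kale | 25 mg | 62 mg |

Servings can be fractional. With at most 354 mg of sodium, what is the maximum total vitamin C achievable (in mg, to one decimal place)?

6372.0 mg

Vitamin C per mg sodium: strawberries 18, kale 2.48, spinach 0.4512.
With no serving limits, spend the whole sodium allowance on strawberries: 354 mg / 5 mg × 90 mg = 6372.0 mg.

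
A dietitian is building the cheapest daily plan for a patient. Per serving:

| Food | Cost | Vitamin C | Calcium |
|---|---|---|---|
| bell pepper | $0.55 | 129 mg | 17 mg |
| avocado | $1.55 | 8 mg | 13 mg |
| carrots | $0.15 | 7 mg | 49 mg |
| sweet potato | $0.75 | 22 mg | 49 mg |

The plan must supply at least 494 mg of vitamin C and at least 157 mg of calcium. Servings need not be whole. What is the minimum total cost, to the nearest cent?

Minimising a linear cost over {vitamin C ≥ 494, calcium ≥ 157, servings ≥ 0} — the optimum is at a vertex, using one or two foods.
bell pepper only: max(494/129, 157/17) = 9.235 servings → $5.08.
avocado only: max(494/8, 157/13) = 61.75 servings → $95.71.
carrots only: max(494/7, 157/49) = 70.57 servings → $10.59.
sweet potato only: max(494/22, 157/49) = 22.45 servings → $16.84.
bell pepper + avocado with both tight: 3.352 servings and 7.693 servings → $13.77.
bell pepper + carrots with both tight: 3.726 servings and 1.911 servings → $2.34.
bell pepper + sweet potato with both tight: 3.489 servings and 1.993 servings → $3.41.
avocado + carrots: the both-tight solution has a negative serving — not a feasible corner.
avocado + sweet potato: intersection lies outside the first quadrant.
carrots + sweet potato: the both-tight solution has a negative serving — not a feasible corner.
Cheapest feasible corner: $2.34.

$2.34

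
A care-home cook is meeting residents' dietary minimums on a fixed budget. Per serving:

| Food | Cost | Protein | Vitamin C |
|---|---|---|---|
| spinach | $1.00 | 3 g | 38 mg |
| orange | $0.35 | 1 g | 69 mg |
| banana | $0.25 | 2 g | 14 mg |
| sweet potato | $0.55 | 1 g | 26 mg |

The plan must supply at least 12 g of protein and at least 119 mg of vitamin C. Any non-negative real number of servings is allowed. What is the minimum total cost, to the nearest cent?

A basic optimal solution has at most two foods positive. Try each food alone and each pair with both targets met exactly.
spinach only: max(12/3, 119/38) = 4 servings → $4.00.
orange only: max(12/1, 119/69) = 12 servings → $4.20.
banana only: max(12/2, 119/14) = 8.5 servings → $2.12.
sweet potato only: max(12/1, 119/26) = 12 servings → $6.60.
spinach + orange with both targets exact would need a negative amount; discard.
spinach + banana with both tight: 2.059 servings and 2.912 servings → $2.79.
spinach + sweet potato with both targets exact would need a negative amount; discard.
orange + banana with both tight: 0.5645 servings and 5.718 servings → $1.63.
orange + sweet potato with both targets exact would need a negative amount; discard.
banana + sweet potato with both tight: 5.079 servings and 1.842 servings → $2.28.
The minimum over all feasible corners is $1.63.

$1.63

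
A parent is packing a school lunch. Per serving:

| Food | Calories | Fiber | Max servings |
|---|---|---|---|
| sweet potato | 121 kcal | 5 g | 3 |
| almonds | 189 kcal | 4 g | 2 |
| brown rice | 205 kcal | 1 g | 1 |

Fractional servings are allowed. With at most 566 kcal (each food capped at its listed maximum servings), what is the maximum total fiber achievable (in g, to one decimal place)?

Fiber per kcal: sweet potato 0.04132, almonds 0.02116, brown rice 0.004878.
Take 3 servings of sweet potato: uses 363 kcal, +15.0 g fiber (running total 15.0 g).
Take 1.074 servings of almonds: uses 203 kcal, +4.3 g fiber (running total 19.3 g).
Greedy by best ratio exhausts the calories allowance optimally: 19.3 g.

19.3 g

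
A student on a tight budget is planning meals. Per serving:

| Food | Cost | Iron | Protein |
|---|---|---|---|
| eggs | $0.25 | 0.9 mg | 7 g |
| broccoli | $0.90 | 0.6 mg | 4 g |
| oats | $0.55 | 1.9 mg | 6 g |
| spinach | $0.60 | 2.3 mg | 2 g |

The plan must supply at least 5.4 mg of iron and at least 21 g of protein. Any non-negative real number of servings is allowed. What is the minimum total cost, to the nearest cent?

$1.45

Two binding constraints pin down two serving amounts, so the optimal mix uses at most two foods. The candidates are each food alone (scaled to the tighter of iron/protein) and each pair with both constraints tight.
eggs only: max(5.4/0.9, 21/7) = 6 servings → $1.50.
broccoli only: max(5.4/0.6, 21/4) = 9 servings → $8.10.
oats only: max(5.4/1.9, 21/6) = 3.5 servings → $1.93.
spinach only: max(5.4/2.3, 21/2) = 10.5 servings → $6.30.
eggs + broccoli with both targets exact would need a negative amount; discard.
eggs + oats with both tight: 0.9494 servings and 2.392 servings → $1.55.
eggs + spinach with both tight: 2.622 servings and 1.322 servings → $1.45.
broccoli + oats with both tight: 1.875 servings and 2.25 servings → $2.92.
broccoli + spinach with both tight: 4.688 servings and 1.125 servings → $4.89.
oats + spinach: the both-tight solution has a negative serving — not a feasible corner.
The minimum over all feasible corners is $1.45.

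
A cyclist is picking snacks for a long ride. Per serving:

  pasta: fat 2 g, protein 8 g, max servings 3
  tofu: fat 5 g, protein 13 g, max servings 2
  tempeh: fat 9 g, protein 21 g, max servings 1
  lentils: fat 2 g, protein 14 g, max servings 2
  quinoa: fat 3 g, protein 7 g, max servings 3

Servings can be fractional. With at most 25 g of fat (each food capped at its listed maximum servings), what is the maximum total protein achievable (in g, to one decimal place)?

89.7 g

Protein per g fat: lentils 7, pasta 4, tofu 2.6, tempeh 2.333, quinoa 2.333.
Take 2 servings of lentils: uses 4 g fat, +28.0 g protein (running total 28.0 g).
Take 3 servings of pasta: uses 6 g fat, +24.0 g protein (running total 52.0 g).
Take 2 servings of tofu: uses 10 g fat, +26.0 g protein (running total 78.0 g).
Take 0.5556 servings of tempeh: uses 5 g fat, +11.7 g protein (running total 89.7 g).
Filling greedily by protein-per-g fat is optimal for one linear limit, giving 89.7 g.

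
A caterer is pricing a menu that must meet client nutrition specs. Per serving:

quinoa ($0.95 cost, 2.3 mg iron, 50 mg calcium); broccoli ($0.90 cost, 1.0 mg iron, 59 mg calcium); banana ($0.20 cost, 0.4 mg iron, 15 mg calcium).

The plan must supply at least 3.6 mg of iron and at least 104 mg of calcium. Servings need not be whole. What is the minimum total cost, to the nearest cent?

$1.63

This is a tiny linear program; its minimum lies at a vertex of the feasible set. List the vertices and price them.
quinoa only: max(3.6/2.3, 104/50) = 2.08 servings → $1.98.
broccoli only: max(3.6/1.0, 104/59) = 3.6 servings → $3.24.
banana only: max(3.6/0.4, 104/15) = 9 servings → $1.80.
quinoa + broccoli with both tight: 1.265 servings and 0.6908 servings → $1.82.
quinoa + banana with both tight: 0.8552 servings and 4.083 servings → $1.63.
broccoli + banana: intersection lies outside the first quadrant.
Cheapest feasible corner: $1.63.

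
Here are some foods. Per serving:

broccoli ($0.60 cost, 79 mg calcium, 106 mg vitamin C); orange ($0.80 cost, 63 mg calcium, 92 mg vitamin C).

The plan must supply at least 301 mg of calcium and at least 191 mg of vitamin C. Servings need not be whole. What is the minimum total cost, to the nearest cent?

broccoli only: max(301/79, 191/106) = 3.81 servings → $2.29.
orange only: max(301/63, 191/92) = 4.778 servings → $3.82.
broccoli + orange: intersection lies outside the first quadrant.
Cheapest feasible corner: $2.29.

$2.29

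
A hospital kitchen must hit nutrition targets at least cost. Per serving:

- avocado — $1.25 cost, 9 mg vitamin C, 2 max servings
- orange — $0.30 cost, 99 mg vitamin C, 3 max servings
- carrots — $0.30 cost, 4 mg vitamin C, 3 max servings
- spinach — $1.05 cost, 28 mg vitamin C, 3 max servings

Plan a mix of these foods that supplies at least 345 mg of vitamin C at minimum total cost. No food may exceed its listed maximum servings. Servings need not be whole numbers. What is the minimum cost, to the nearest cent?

$2.70

Cost per mg of vitamin C: orange $0.0030, spinach $0.0375, carrots $0.0750, avocado $0.1389.
Take 3 servings of orange: +297.0 mg vitamin C for $0.90 (total $0.90, still need 48.0 mg).
Take 1.714 servings of spinach: +48.0 mg vitamin C for $1.80 (total $2.70, still need 0.0 mg).
Greedy by cheapest-per-mg is optimal for a single linear constraint, so the minimum cost is $2.70.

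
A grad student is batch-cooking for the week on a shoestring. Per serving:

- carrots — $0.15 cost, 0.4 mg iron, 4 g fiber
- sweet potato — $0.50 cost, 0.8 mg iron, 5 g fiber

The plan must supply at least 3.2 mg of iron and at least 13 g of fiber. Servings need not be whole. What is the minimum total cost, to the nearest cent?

$1.20

Check every corner: each single food scaled to meet both minima, and each pair solved so both constraints bind.
carrots only: max(3.2/0.4, 13/4) = 8 servings → $1.20.
sweet potato only: max(3.2/0.8, 13/5) = 4 servings → $2.00.
carrots + sweet potato with both targets exact would need a negative amount; discard.
Cheapest feasible corner: $1.20.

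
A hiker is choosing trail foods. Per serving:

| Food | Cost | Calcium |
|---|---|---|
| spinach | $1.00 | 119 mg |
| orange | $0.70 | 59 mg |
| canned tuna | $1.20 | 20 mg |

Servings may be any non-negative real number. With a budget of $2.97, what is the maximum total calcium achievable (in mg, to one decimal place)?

353.4 mg

Calcium per dollar: spinach 119, orange 84.29, canned tuna 16.67.
With no serving limits, spend the whole cost allowance on spinach: $2.97 / $1.00 × 119 mg = 353.4 mg.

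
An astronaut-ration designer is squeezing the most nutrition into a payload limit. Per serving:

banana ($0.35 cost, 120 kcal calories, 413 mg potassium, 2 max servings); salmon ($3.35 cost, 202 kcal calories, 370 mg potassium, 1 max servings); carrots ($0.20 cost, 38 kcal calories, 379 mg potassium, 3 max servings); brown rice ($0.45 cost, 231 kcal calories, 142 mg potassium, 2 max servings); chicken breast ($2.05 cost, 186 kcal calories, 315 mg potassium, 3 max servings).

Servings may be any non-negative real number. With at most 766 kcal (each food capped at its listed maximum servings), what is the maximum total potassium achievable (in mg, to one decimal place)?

2688.6 mg

Potassium per kcal: carrots 9.974, banana 3.442, salmon 1.832, chicken breast 1.694, brown rice 0.6147.
Take 3 servings of carrots: uses 114 kcal, +1137.0 mg potassium (running total 1137.0 mg).
Take 2 servings of banana: uses 240 kcal, +826.0 mg potassium (running total 1963.0 mg).
Take 1 serving of salmon: uses 202 kcal, +370.0 mg potassium (running total 2333.0 mg).
Take 1.129 servings of chicken breast: uses 210 kcal, +355.6 mg potassium (running total 2688.6 mg).
Greedy by best ratio exhausts the calories allowance optimally: 2688.6 mg.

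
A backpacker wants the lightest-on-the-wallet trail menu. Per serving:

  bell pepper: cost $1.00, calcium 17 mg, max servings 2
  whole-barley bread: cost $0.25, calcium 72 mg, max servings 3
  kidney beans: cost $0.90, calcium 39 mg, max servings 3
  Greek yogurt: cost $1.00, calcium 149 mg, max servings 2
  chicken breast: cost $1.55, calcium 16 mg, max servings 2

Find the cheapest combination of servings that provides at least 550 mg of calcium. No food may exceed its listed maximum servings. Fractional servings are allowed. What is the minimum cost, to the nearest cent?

Cost per mg of calcium: whole-barley bread $0.0035, Greek yogurt $0.0067, kidney beans $0.0231, bell pepper $0.0588, chicken breast $0.0969.
Take 3 servings of whole-barley bread: +216.0 mg calcium for $0.75 (total $0.75, still need 334.0 mg).
Take 2 servings of Greek yogurt: +298.0 mg calcium for $2.00 (total $2.75, still need 36.0 mg).
Take 0.9231 servings of kidney beans: +36.0 mg calcium for $0.83 (total $3.58, still need 0.0 mg).
Filling from the cheapest source first is optimal under one linear minimum: $3.58.

$3.58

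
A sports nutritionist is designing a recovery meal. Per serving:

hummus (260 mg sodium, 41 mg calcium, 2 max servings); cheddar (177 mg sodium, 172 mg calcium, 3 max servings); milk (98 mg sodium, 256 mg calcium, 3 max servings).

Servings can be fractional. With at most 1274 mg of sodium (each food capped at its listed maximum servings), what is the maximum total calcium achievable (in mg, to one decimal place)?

1354.8 mg

Calcium per mg sodium: milk 2.612, cheddar 0.9718, hummus 0.1577.
Take 3 servings of milk: uses 294 mg sodium, +768.0 mg calcium (running total 768.0 mg).
Take 3 servings of cheddar: uses 531 mg sodium, +516.0 mg calcium (running total 1284.0 mg).
Take 1.727 servings of hummus: uses 449 mg sodium, +70.8 mg calcium (running total 1354.8 mg).
Filling greedily by calcium-per-mg sodium is optimal for one linear limit, giving 1354.8 mg.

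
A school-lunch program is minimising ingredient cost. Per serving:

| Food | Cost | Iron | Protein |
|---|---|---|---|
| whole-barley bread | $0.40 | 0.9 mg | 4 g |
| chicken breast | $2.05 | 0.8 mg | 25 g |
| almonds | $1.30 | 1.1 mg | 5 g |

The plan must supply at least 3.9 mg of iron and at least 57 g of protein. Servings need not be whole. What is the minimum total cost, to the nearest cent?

$4.87

whole-barley bread only: max(3.9/0.9, 57/4) = 14.25 servings → $5.70.
chicken breast only: max(3.9/0.8, 57/25) = 4.875 servings → $9.99.
almonds only: max(3.9/1.1, 57/5) = 11.4 servings → $14.82.
whole-barley bread + chicken breast with both tight: 2.689 servings and 1.85 servings → $4.87.
whole-barley bread + almonds with both targets exact would need a negative amount; discard.
chicken breast + almonds with both tight: 1.838 servings and 2.209 servings → $6.64.
Cheapest feasible corner: $4.87.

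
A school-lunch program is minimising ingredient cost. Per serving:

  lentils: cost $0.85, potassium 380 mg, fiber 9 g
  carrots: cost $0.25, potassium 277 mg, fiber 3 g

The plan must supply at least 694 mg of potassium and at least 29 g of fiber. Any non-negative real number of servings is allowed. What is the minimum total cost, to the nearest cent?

Two binding constraints pin down two serving amounts, so the optimal mix uses at most two foods. The candidates are each food alone (scaled to the tighter of potassium/fiber) and each pair with both constraints tight.
lentils only: max(694/380, 29/9) = 3.222 servings → $2.74.
carrots only: max(694/277, 29/3) = 9.667 servings → $2.42.
lentils + carrots with both targets exact would need a negative amount; discard.
So the least-cost plan costs $2.42.

$2.42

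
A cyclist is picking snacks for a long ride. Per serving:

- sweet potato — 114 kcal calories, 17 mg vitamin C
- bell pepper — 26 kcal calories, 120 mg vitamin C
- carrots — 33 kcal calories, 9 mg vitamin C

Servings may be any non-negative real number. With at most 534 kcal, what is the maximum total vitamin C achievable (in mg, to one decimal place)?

2464.6 mg

Vitamin C per kcal: bell pepper 4.615, carrots 0.2727, sweet potato 0.1491.
With no serving limits, spend the whole calories allowance on bell pepper: 534 kcal / 26 kcal × 120 mg = 2464.6 mg.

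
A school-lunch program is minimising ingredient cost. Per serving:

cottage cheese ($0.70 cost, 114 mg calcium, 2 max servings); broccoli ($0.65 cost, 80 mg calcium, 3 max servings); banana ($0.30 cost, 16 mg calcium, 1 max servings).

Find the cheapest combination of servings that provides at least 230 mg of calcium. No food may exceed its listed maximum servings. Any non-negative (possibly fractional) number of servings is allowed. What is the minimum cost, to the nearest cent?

$1.42

Cost per mg of calcium: cottage cheese $0.0061, broccoli $0.0081, banana $0.0187.
Take 2 servings of cottage cheese: +228.0 mg calcium for $1.40 (total $1.40, still need 2.0 mg).
Take 0.025 servings of broccoli: +2.0 mg calcium for $0.02 (total $1.42, still need 0.0 mg).
Greedy by cheapest-per-mg is optimal for a single linear constraint, so the minimum cost is $1.42.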